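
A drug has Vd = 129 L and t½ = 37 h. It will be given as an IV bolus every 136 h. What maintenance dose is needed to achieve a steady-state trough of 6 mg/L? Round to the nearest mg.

τ/t½ = 136/37 ≈ 3.6757, so f = (1/2)^(136/37) ≈ 0.078255.
Cmin,ss = (D/Vd)·f/(1−f), so D = Cmin,ss·Vd·(1−f)/f.
D = 6 × 129 × (1−f)/f ≈ 6 × 129 × 11.77874 ≈ 9116.74 mg.

9117 mg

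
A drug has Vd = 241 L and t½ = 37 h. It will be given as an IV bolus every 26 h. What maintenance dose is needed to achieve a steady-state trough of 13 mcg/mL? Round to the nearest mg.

τ/t½ = 26/37 ≈ 0.7027, so f = (1/2)^(26/37) ≈ 0.614420.
Cmin,ss = (D/Vd)·f/(1−f), so D = Cmin,ss·Vd·(1−f)/f.
D = 13 × 241 × (1−f)/f ≈ 13 × 241 × 0.62755 ≈ 1966.11 mg.

1966 mg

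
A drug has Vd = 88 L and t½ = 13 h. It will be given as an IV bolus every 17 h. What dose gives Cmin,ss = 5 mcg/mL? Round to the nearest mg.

649 mg

τ/t½ = 17/13 ≈ 1.3077, so f = (1/2)^(17/13) ≈ 0.403967.
Cmin,ss = (D/Vd)·f/(1−f), so D = Cmin,ss·Vd·(1−f)/f.
D = 5 × 88 × (1−f)/f ≈ 5 × 88 × 1.47545 ≈ 649.20 mg.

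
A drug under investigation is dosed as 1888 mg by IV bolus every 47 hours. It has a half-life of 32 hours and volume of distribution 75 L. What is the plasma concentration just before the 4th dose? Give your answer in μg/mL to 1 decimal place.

13.6 μg/mL

f = (1/2)^(τ/t½) = (1/2)^(47/32) ≈ 0.3613.
C₀ = D/Vd = 1888/75 ≈ 25.173 μg/mL.
Before the 4th dose, 3 doses have been given. Superposition: Cmin = C₀·(f + f² + … + f^3).
≈ 25.173 × (0.3613 + 0.1305 + 0.0472) ≈ 25.173 × 0.5390 ≈ 13.568 μg/mL.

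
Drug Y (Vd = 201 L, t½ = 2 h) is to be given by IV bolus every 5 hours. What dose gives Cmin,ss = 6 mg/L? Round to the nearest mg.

τ/t½ = 5/2 ≈ 2.5, so f = (1/2)^(5/2) ≈ 0.176777.
Cmin,ss = (D/Vd)·f/(1−f), so D = Cmin,ss·Vd·(1−f)/f.
D = 6 × 201 × (1−f)/f ≈ 6 × 201 × 4.65684 ≈ 5616.15 mg.

5616 mg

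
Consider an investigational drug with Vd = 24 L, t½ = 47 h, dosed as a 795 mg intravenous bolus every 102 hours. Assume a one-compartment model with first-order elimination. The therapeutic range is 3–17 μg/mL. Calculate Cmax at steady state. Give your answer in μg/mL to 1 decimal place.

42.6 μg/mL

τ/t½ = 102/47 ≈ 2.1702, so fraction remaining f = (1/2)^(102/47) ≈ 0.2222.
Accumulation ratio R = 1/(1 − f) ≈ 1/0.7778 ≈ 1.2857.
Single-dose peak C₀ = D/Vd = 795/24 ≈ 33.125 μg/mL.
Steady-state peak Cmax,ss = C₀·R ≈ 33.125 × 1.2857 ≈ 42.589 μg/mL.
Peak 42.6 μg/mL vs MTC 17 μg/mL: exceeds toxic threshold.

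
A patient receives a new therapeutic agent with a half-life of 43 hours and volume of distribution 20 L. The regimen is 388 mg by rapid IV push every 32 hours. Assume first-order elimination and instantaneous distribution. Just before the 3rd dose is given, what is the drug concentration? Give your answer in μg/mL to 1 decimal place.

f = (1/2)^(τ/t½) = (1/2)^(32/43) ≈ 0.5970.
C₀ = D/Vd = 388/20 ≈ 19.400 μg/mL.
Before the 3rd dose, 2 doses have been given. Superposition: Cmin = C₀·(f + f²).
≈ 19.400 × (0.5970 + 0.3564) ≈ 19.400 × 0.9534 ≈ 18.496 μg/mL.

18.5 μg/mL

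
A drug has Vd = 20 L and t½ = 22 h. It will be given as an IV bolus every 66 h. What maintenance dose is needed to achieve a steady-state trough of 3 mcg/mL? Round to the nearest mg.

420 mg

τ/t½ = 66/22 ≈ 3, so f = (1/2)^(66/22) ≈ 0.125000.
Cmin,ss = (D/Vd)·f/(1−f), so D = Cmin,ss·Vd·(1−f)/f.
D = 3 × 20 × (1−f)/f ≈ 3 × 20 × 7.00000 ≈ 420.00 mg.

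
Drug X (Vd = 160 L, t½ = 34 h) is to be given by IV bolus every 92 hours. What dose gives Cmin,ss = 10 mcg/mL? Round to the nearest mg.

8839 mg

τ/t½ = 92/34 ≈ 2.7059, so f = (1/2)^(92/34) ≈ 0.153267.
Cmin,ss = (D/Vd)·f/(1−f), so D = Cmin,ss·Vd·(1−f)/f.
D = 10 × 160 × (1−f)/f ≈ 10 × 160 × 5.52456 ≈ 8839.30 mg.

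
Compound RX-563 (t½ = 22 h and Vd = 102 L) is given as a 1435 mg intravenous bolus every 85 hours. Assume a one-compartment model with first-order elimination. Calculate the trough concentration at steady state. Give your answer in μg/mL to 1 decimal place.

Over one 85-h interval, 85/22 ≈ 3.8636 half-lives elapse, leaving f ≈ 0.0687 of each dose.
At steady state, accumulation factor R = 1/(1 − e^(−kτ)) ≈ 1.0738.
Each bolus raises the concentration by D/Vd = 1435/102 ≈ 14.069 μg/mL.
Cmax,ss = C₀/(1 − f) ≈ 14.069/0.9313 ≈ 15.107 μg/mL.
One interval later, Cmin,ss = Cmax,ss·e^(−kτ) ≈ 15.107 × 0.0687 ≈ 1.038 μg/mL.

1.0 μg/mL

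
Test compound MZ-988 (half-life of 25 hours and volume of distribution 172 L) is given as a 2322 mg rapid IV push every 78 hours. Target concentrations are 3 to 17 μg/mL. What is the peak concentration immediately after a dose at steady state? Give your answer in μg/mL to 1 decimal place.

τ/t½ = 78/25 ≈ 3.12, so fraction remaining f = (1/2)^(78/25) ≈ 0.1150.
At steady state, accumulation factor R = 1/(1 − e^(−kτ)) ≈ 1.1299.
Single-dose peak C₀ = D/Vd = 2322/172 ≈ 13.500 μg/mL.
Steady-state peak Cmax,ss = C₀·R ≈ 13.500 × 1.1299 ≈ 15.254 μg/mL.
Peak 15.3 μg/mL vs MTC 17 μg/mL: below toxic threshold.

15.3 μg/mL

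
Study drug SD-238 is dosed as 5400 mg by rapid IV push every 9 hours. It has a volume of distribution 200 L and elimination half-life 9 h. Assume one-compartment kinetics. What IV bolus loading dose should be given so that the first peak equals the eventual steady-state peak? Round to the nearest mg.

10800 mg

f = (1/2)^(9/9) ≈ 0.500000; accumulation ratio R = 1/(1−f) ≈ 2.00000.
Loading dose to hit Cmax,ss on first dose: D_load = D_maint·R ≈ 5400 × 2.00000 ≈ 10800.00 mg.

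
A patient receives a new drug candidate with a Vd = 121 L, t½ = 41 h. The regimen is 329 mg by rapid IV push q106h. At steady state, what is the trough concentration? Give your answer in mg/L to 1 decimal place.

Over one 106-h interval, 106/41 ≈ 2.5854 half-lives elapse, leaving f ≈ 0.1666 of each dose.
Accumulation ratio R = 1/(1 − f) ≈ 1/0.8334 ≈ 1.1999.
Single-dose peak C₀ = D/Vd = 329/121 ≈ 2.719 mg/L.
Steady-state peak Cmax,ss = C₀·R ≈ 2.719 × 1.1999 ≈ 3.263 mg/L.
One interval later, Cmin,ss = Cmax,ss·e^(−kτ) ≈ 3.263 × 0.1666 ≈ 0.544 mg/L.

0.5 mg/L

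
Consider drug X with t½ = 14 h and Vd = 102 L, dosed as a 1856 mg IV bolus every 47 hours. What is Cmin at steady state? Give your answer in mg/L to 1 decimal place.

2.0 mg/L

k = ln2/t½ = ln2/14 ≈ 0.049511 h⁻¹; fraction remaining f = e^(−kτ) = e^(−0.049511×47) ≈ 0.0976.
Accumulation ratio R = 1/(1 − f) ≈ 1/0.9024 ≈ 1.1082.
Single-dose peak C₀ = D/Vd = 1856/102 ≈ 18.196 mg/L.
Steady-state peak Cmax,ss = C₀·R ≈ 18.196 × 1.1082 ≈ 20.165 mg/L.
One interval later, Cmin,ss = Cmax,ss·e^(−kτ) ≈ 20.165 × 0.0976 ≈ 1.968 mg/L.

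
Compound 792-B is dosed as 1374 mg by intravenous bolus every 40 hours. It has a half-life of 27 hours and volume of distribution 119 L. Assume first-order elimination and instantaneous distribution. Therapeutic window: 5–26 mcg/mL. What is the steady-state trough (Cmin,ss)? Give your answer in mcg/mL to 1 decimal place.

6.4 mcg/mL

k = ln2/t½ = ln2/27 ≈ 0.025672 h⁻¹; fraction remaining f = e^(−kτ) = e^(−0.025672×40) ≈ 0.3581.
Accumulation ratio R = 1/(1 − f) ≈ 1/0.6419 ≈ 1.5579.
Single-dose peak C₀ = D/Vd = 1374/119 ≈ 11.546 mcg/mL.
Steady-state peak Cmax,ss = C₀·R ≈ 11.546 × 1.5579 ≈ 17.988 mcg/mL.
Steady-state trough Cmin,ss = Cmax,ss·f ≈ 17.988 × 0.3581 ≈ 6.442 mcg/mL.
Trough 6.4 mcg/mL vs MEC 5 mcg/mL: adequate.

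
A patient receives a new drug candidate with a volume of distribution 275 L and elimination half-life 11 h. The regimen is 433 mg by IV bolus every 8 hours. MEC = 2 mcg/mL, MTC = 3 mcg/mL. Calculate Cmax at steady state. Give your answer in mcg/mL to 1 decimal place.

τ/t½ = 8/11 ≈ 0.72727, so fraction remaining f = (1/2)^(8/11) ≈ 0.6040.
Accumulation ratio R = 1/(1 − f) ≈ 1/0.3960 ≈ 2.5253.
Single-dose peak C₀ = D/Vd = 433/275 ≈ 1.575 mcg/mL.
Steady-state peak Cmax,ss = C₀·R ≈ 1.575 × 2.5253 ≈ 3.977 mcg/mL.
Peak 4.0 mcg/mL vs MTC 3 mcg/mL: exceeds toxic threshold.

4.0 mcg/mL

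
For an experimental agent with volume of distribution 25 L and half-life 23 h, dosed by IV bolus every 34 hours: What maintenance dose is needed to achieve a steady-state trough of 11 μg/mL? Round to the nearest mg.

491 mg

τ/t½ = 34/23 ≈ 1.4783, so f = (1/2)^(34/23) ≈ 0.358921.
Cmin,ss = (D/Vd)·f/(1−f), so D = Cmin,ss·Vd·(1−f)/f.
D = 11 × 25 × (1−f)/f ≈ 11 × 25 × 1.78613 ≈ 491.19 mg.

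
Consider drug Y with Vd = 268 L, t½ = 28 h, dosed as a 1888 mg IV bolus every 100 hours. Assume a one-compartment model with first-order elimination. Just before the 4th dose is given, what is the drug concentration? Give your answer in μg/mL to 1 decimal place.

0.6 μg/mL

f = (1/2)^(τ/t½) = (1/2)^(100/28) ≈ 0.0841.
C₀ = D/Vd = 1888/268 ≈ 7.045 μg/mL.
Before the 4th dose, 3 doses have been given. Superposition: Cmin = C₀·(f + f² + … + f^3).
≈ 7.045 × (0.0841 + 0.0071 + 0.0006) ≈ 7.045 × 0.0918 ≈ 0.647 μg/mL.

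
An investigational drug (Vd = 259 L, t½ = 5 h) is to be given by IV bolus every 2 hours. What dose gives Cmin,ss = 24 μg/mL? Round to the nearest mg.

1986 mg

τ/t½ = 2/5 ≈ 0.4, so f = (1/2)^(2/5) ≈ 0.757858.
Cmin,ss = (D/Vd)·f/(1−f), so D = Cmin,ss·Vd·(1−f)/f.
D = 24 × 259 × (1−f)/f ≈ 24 × 259 × 0.31951 ≈ 1986.07 mg.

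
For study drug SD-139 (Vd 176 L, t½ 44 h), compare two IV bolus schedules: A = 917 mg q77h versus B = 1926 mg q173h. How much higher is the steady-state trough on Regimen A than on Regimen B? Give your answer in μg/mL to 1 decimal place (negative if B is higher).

1.4 μg/mL

Regimen A: f = (1/2)^(77/44) ≈ 0.2973; Cmin,ss = (917/176)·f/(1−f) ≈ 2.204 μg/mL.
Regimen B: f = (1/2)^(173/44) ≈ 0.0655; Cmin,ss = (1926/176)·f/(1−f) ≈ 0.767 μg/mL.
Difference ≈ 2.204 − 0.767 ≈ 1.437 μg/mL.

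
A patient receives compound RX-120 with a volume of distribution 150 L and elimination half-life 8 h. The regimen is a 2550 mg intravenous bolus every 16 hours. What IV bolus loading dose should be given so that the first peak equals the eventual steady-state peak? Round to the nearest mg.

3400 mg

f = (1/2)^(16/8) ≈ 0.250000; accumulation ratio R = 1/(1−f) ≈ 1.33333.
Loading dose to hit Cmax,ss on first dose: D_load = D_maint·R ≈ 2550 × 1.33333 ≈ 3399.99 mg.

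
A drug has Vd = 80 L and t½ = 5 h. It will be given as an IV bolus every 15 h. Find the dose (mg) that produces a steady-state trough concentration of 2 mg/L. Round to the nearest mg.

1120 mg

τ/t½ = 15/5 ≈ 3, so f = (1/2)^(15/5) ≈ 0.125000.
Cmin,ss = (D/Vd)·f/(1−f), so D = Cmin,ss·Vd·(1−f)/f.
D = 2 × 80 × (1−f)/f ≈ 2 × 80 × 7.00000 ≈ 1120.00 mg.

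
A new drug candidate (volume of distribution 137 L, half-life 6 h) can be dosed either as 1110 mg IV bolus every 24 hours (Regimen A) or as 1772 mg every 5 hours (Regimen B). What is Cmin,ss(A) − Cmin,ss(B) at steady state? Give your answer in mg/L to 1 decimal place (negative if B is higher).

Regimen A: f = (1/2)^(24/6) ≈ 0.0625; Cmin,ss = (1110/137)·f/(1−f) ≈ 0.540 mg/L.
Regimen B: f = (1/2)^(5/6) ≈ 0.5612; Cmin,ss = (1772/137)·f/(1−f) ≈ 16.542 mg/L.
Difference ≈ 0.540 − 16.542 ≈ -16.002 mg/L.

-16.0 mg/L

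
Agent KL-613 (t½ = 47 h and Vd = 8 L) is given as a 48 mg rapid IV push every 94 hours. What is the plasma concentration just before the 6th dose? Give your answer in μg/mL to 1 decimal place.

2.0 μg/mL

f = (1/2)^(τ/t½) = (1/2)^(94/47) ≈ 0.2500.
C₀ = D/Vd = 48/8 ≈ 6.000 μg/mL.
Before the 6th dose, 5 doses have been given. Superposition: Cmin = C₀·(f + f² + … + f^5).
≈ 6.000 × (0.2500 + 0.0625 + 0.0156 + 0.0039 + 0.0010) ≈ 6.000 × 0.3330 ≈ 1.998 μg/mL.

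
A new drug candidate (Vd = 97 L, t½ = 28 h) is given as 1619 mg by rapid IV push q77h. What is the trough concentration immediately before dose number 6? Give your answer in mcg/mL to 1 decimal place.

f = (1/2)^(τ/t½) = (1/2)^(77/28) ≈ 0.1487.
C₀ = D/Vd = 1619/97 ≈ 16.691 mcg/mL.
Before the 6th dose, 5 doses have been given. Superposition: Cmin = C₀·(f + f² + … + f^5).
≈ 16.691 × (0.1487 + 0.0221 + 0.0033 + 0.0005 + 0.0001) ≈ 16.691 × 0.1747 ≈ 2.916 mcg/mL.

2.9 mcg/mL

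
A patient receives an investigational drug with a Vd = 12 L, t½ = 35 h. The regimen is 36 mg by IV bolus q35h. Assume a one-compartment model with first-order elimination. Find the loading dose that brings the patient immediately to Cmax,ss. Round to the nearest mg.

72 mg

f = (1/2)^(35/35) ≈ 0.500000; accumulation ratio R = 1/(1−f) ≈ 2.00000.
Loading dose to hit Cmax,ss on first dose: D_load = D_maint·R ≈ 36 × 2.00000 ≈ 72.00 mg.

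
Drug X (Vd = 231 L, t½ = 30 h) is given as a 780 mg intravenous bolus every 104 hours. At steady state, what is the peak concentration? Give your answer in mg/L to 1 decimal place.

3.7 mg/L

Over one 104-h interval, 104/30 ≈ 3.4667 half-lives elapse, leaving f ≈ 0.0905 of each dose.
Accumulation ratio R = 1/(1 − f) ≈ 1/0.9095 ≈ 1.0995.
Single-dose peak C₀ = D/Vd = 780/231 ≈ 3.377 mg/L.
Steady-state peak Cmax,ss = C₀·R ≈ 3.377 × 1.0995 ≈ 3.713 mg/L.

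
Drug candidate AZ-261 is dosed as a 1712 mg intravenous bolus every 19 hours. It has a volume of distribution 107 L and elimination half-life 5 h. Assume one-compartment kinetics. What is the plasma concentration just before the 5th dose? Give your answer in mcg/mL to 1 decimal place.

f = (1/2)^(τ/t½) = (1/2)^(19/5) ≈ 0.0718.
C₀ = D/Vd = 1712/107 ≈ 16.000 mcg/mL.
Before the 5th dose, 4 doses have been given. Superposition: Cmin = C₀·(f + f² + … + f^4).
≈ 16.000 × (0.0718 + 0.0052 + 0.0004 + 0.0000) ≈ 16.000 × 0.0774 ≈ 1.238 mcg/mL.

1.2 mcg/mL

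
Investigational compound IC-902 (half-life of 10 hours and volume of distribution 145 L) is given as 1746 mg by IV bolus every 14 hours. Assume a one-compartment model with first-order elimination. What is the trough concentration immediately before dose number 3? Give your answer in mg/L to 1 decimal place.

6.3 mg/L

f = (1/2)^(τ/t½) = (1/2)^(14/10) ≈ 0.3789.
C₀ = D/Vd = 1746/145 ≈ 12.041 mg/L.
Before the 3rd dose, 2 doses have been given. Superposition: Cmin = C₀·(f + f²).
≈ 12.041 × (0.3789 + 0.1436) ≈ 12.041 × 0.5225 ≈ 6.291 mg/L.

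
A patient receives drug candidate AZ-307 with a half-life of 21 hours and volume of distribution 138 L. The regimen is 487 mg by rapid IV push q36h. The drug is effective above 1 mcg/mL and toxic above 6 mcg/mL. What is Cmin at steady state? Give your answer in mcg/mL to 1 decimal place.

k = ln2/t½ = ln2/21 ≈ 0.033007 h⁻¹; fraction remaining f = e^(−kτ) = e^(−0.033007×36) ≈ 0.3048.
Accumulation ratio R = 1/(1 − f) ≈ 1/0.6952 ≈ 1.4384.
Single-dose peak C₀ = D/Vd = 487/138 ≈ 3.529 mcg/mL.
Steady-state peak Cmax,ss = C₀·R ≈ 3.529 × 1.4384 ≈ 5.076 mcg/mL.
One interval later, Cmin,ss = Cmax,ss·e^(−kτ) ≈ 5.076 × 0.3048 ≈ 1.547 mcg/mL.
Trough 1.5 mcg/mL vs MEC 1 mcg/mL: adequate.

1.5 mcg/mL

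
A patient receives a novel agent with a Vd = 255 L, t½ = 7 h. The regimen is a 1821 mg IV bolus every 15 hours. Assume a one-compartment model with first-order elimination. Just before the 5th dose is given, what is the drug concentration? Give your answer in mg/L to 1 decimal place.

2.1 mg/L

f = (1/2)^(τ/t½) = (1/2)^(15/7) ≈ 0.2264.
C₀ = D/Vd = 1821/255 ≈ 7.141 mg/L.
Before the 5th dose, 4 doses have been given. Superposition: Cmin = C₀·(f + f² + … + f^4).
≈ 7.141 × (0.2264 + 0.0513 + 0.0116 + 0.0026) ≈ 7.141 × 0.2919 ≈ 2.084 mg/L.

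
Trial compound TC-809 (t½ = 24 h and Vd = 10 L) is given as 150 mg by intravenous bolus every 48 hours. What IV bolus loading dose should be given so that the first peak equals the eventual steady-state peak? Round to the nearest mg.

f = (1/2)^(48/24) ≈ 0.250000; accumulation ratio R = 1/(1−f) ≈ 1.33333.
Loading dose to hit Cmax,ss on first dose: D_load = D_maint·R ≈ 150 × 1.33333 ≈ 200.00 mg.

200 mg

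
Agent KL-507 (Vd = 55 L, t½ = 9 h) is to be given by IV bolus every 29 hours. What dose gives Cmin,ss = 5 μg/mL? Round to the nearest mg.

2291 mg

τ/t½ = 29/9 ≈ 3.2222, so f = (1/2)^(29/9) ≈ 0.107155.
Cmin,ss = (D/Vd)·f/(1−f), so D = Cmin,ss·Vd·(1−f)/f.
D = 5 × 55 × (1−f)/f ≈ 5 × 55 × 8.33228 ≈ 2291.38 mg.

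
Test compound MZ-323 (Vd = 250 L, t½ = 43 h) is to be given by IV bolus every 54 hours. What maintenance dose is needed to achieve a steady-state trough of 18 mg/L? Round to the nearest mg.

τ/t½ = 54/43 ≈ 1.2558, so f = (1/2)^(54/43) ≈ 0.418757.
Cmin,ss = (D/Vd)·f/(1−f), so D = Cmin,ss·Vd·(1−f)/f.
D = 18 × 250 × (1−f)/f ≈ 18 × 250 × 1.38802 ≈ 6246.09 mg.

6246 mg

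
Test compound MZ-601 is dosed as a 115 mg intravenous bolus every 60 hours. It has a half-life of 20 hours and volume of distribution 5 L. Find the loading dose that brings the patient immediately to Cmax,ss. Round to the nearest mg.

131 mg

f = (1/2)^(60/20) ≈ 0.125000; accumulation ratio R = 1/(1−f) ≈ 1.14286.
Loading dose to hit Cmax,ss on first dose: D_load = D_maint·R ≈ 115 × 1.14286 ≈ 131.43 mg.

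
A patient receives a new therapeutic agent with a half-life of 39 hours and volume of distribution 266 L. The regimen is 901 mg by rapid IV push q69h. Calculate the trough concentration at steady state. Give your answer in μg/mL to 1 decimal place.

1.4 μg/mL

τ/t½ = 69/39 ≈ 1.7692, so fraction remaining f = (1/2)^(69/39) ≈ 0.2934.
At steady state, accumulation factor R = 1/(1 − e^(−kτ)) ≈ 1.4152.
Single-dose peak C₀ = D/Vd = 901/266 ≈ 3.387 μg/mL.
Cmax,ss = C₀/(1 − f) ≈ 3.387/0.7066 ≈ 4.793 μg/mL.
Steady-state trough Cmin,ss = Cmax,ss·f ≈ 4.793 × 0.2934 ≈ 1.406 μg/mL.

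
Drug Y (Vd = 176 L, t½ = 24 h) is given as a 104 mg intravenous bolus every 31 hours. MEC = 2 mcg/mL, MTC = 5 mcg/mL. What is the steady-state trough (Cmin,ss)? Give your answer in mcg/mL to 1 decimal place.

0.4 mcg/mL

Over one 31-h interval, 31/24 ≈ 1.2917 half-lives elapse, leaving f ≈ 0.4085 of each dose.
Accumulation ratio R = 1/(1 − f) ≈ 1/0.5915 ≈ 1.6906.
Single-dose peak C₀ = D/Vd = 104/176 ≈ 0.591 mcg/mL.
Cmax,ss = C₀/(1 − f) ≈ 0.591/0.5915 ≈ 0.999 mcg/mL.
One interval later, Cmin,ss = Cmax,ss·e^(−kτ) ≈ 0.999 × 0.4085 ≈ 0.408 mcg/mL.
Trough 0.4 mcg/mL vs MEC 2 mcg/mL: subtherapeutic.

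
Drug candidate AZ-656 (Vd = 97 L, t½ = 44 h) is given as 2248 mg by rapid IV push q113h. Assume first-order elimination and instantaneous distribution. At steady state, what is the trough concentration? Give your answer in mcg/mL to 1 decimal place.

4.7 mcg/mL

τ/t½ = 113/44 ≈ 2.5682, so fraction remaining f = (1/2)^(113/44) ≈ 0.1686.
At steady state, accumulation factor R = 1/(1 − e^(−kτ)) ≈ 1.2028.
Single-dose peak C₀ = D/Vd = 2248/97 ≈ 23.175 mcg/mL.
Cmax,ss = C₀/(1 − f) ≈ 23.175/0.8314 ≈ 27.875 mcg/mL.
Steady-state trough Cmin,ss = Cmax,ss·f ≈ 27.875 × 0.1686 ≈ 4.700 mcg/mL.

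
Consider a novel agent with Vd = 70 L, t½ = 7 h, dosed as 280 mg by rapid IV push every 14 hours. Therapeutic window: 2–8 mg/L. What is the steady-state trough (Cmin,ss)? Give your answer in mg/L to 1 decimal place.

1.3 mg/L

τ = 14 h = 2 half-lives, so f = (1/2)^2 = 0.25.
At steady state, R = 1/(1 − 0.25) = 4/3.
Single-dose peak C₀ = D/Vd = 280/70 = 4 mg/L.
Steady-state peak Cmax,ss = C₀·R = 4 × 4/3 ≈ 5.333 mg/L.
Steady-state trough Cmin,ss = Cmax,ss·f ≈ 5.333 × 0.25 ≈ 1.333 mg/L.
Trough 1.3 mg/L vs MEC 2 mg/L: subtherapeutic.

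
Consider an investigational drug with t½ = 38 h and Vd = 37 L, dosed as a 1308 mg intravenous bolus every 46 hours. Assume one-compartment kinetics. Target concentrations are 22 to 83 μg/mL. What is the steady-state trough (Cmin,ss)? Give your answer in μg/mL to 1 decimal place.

26.9 μg/mL

Over one 46-h interval, 46/38 ≈ 1.2105 half-lives elapse, leaving f ≈ 0.4321 of each dose.
Accumulation ratio R = 1/(1 − f) ≈ 1/0.5679 ≈ 1.7609.
Each bolus raises the concentration by D/Vd = 1308/37 ≈ 35.351 μg/mL.
Cmax,ss = C₀/(1 − f) ≈ 35.351/0.5679 ≈ 62.249 μg/mL.
One interval later, Cmin,ss = Cmax,ss·e^(−kτ) ≈ 62.249 × 0.4321 ≈ 26.898 μg/mL.
Trough 26.9 μg/mL vs MEC 22 μg/mL: adequate.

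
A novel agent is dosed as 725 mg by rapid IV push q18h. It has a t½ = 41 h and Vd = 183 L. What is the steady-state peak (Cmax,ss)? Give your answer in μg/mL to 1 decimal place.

15.1 μg/mL

k = ln2/t½ = ln2/41 ≈ 0.016906 h⁻¹; fraction remaining f = e^(−kτ) = e^(−0.016906×18) ≈ 0.7376.
At steady state, accumulation factor R = 1/(1 − e^(−kτ)) ≈ 3.8110.
Each bolus raises the concentration by D/Vd = 725/183 ≈ 3.962 μg/mL.
Cmax,ss = C₀/(1 − f) ≈ 3.962/0.2624 ≈ 15.099 μg/mL.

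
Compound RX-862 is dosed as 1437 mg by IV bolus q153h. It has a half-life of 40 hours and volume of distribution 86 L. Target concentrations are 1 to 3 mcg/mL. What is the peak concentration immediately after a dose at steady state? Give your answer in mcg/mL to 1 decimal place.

18.0 mcg/mL

Over one 153-h interval, 153/40 ≈ 3.825 half-lives elapse, leaving f ≈ 0.0706 of each dose.
Accumulation ratio R = 1/(1 − f) ≈ 1/0.9294 ≈ 1.0760.
Each bolus raises the concentration by D/Vd = 1437/86 ≈ 16.709 mcg/mL.
Steady-state peak Cmax,ss = C₀·R ≈ 16.709 × 1.0760 ≈ 17.979 mcg/mL.
Peak 18.0 mcg/mL vs MTC 3 mcg/mL: exceeds toxic threshold.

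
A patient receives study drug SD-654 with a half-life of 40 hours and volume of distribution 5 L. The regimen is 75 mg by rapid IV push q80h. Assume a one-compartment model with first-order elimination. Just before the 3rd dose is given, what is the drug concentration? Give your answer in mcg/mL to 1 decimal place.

4.7 mcg/mL

f = (1/2)^(τ/t½) = (1/2)^(80/40) ≈ 0.2500.
C₀ = D/Vd = 75/5 ≈ 15.000 mcg/mL.
Before the 3rd dose, 2 doses have been given. Superposition: Cmin = C₀·(f + f²).
≈ 15.000 × (0.2500 + 0.0625) ≈ 15.000 × 0.3125 ≈ 4.688 mcg/mL.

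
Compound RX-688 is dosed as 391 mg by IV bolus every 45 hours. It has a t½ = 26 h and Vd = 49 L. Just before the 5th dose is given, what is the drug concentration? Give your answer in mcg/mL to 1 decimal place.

3.4 mcg/mL

f = (1/2)^(τ/t½) = (1/2)^(45/26) ≈ 0.3013.
C₀ = D/Vd = 391/49 ≈ 7.980 mcg/mL.
Before the 5th dose, 4 doses have been given. Superposition: Cmin = C₀·(f + f² + … + f^4).
≈ 7.980 × (0.3013 + 0.0908 + 0.0274 + 0.0082) ≈ 7.980 × 0.4277 ≈ 3.413 mcg/mL.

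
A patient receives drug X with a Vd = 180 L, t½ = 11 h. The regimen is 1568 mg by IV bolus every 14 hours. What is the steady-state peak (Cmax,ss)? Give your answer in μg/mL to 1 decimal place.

k = ln2/t½ = ln2/11 ≈ 0.063013 h⁻¹; fraction remaining f = e^(−kτ) = e^(−0.063013×14) ≈ 0.4139.
At steady state, accumulation factor R = 1/(1 − e^(−kτ)) ≈ 1.7062.
Single-dose peak C₀ = D/Vd = 1568/180 ≈ 8.711 μg/mL.
Cmax,ss = C₀/(1 − f) ≈ 8.711/0.5861 ≈ 14.863 μg/mL.

14.9 μg/mL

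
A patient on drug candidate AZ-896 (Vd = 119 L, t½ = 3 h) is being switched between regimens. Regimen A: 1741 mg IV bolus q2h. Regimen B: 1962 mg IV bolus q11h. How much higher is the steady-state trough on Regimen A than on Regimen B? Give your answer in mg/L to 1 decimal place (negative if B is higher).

23.5 mg/L

Regimen A: f = (1/2)^(2/3) ≈ 0.6300; Cmin,ss = (1741/119)·f/(1−f) ≈ 24.911 mg/L.
Regimen B: f = (1/2)^(11/3) ≈ 0.0787; Cmin,ss = (1962/119)·f/(1−f) ≈ 1.408 mg/L.
Difference ≈ 24.911 − 1.408 ≈ 23.503 mg/L.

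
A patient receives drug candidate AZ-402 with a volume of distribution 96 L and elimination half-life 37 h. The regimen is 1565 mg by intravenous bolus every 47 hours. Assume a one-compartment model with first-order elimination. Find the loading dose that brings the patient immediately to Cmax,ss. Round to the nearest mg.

f = (1/2)^(47/37) ≈ 0.414582; accumulation ratio R = 1/(1−f) ≈ 1.70818.
Loading dose to hit Cmax,ss on first dose: D_load = D_maint·R ≈ 1565 × 1.70818 ≈ 2673.30 mg.

2673 mg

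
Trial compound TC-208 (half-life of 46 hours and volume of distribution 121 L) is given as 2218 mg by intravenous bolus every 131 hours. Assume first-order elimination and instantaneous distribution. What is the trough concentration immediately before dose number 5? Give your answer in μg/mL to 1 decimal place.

3.0 μg/mL

f = (1/2)^(τ/t½) = (1/2)^(131/46) ≈ 0.1389.
C₀ = D/Vd = 2218/121 ≈ 18.331 μg/mL.
Before the 5th dose, 4 doses have been given. Superposition: Cmin = C₀·(f + f² + … + f^4).
≈ 18.331 × (0.1389 + 0.0193 + 0.0027 + 0.0004) ≈ 18.331 × 0.1613 ≈ 2.957 μg/mL.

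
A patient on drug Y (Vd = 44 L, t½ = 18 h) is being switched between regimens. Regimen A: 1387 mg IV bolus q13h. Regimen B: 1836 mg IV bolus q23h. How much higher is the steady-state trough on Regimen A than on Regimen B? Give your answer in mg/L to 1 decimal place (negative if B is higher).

19.2 mg/L

Regimen A: f = (1/2)^(13/18) ≈ 0.6062; Cmin,ss = (1387/44)·f/(1−f) ≈ 48.525 mg/L.
Regimen B: f = (1/2)^(23/18) ≈ 0.4124; Cmin,ss = (1836/44)·f/(1−f) ≈ 29.286 mg/L.
Difference ≈ 48.525 − 29.286 ≈ 19.239 mg/L.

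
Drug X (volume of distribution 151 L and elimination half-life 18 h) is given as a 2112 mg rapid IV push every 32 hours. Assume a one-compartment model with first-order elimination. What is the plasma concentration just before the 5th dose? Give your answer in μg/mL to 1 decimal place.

5.7 μg/mL

f = (1/2)^(τ/t½) = (1/2)^(32/18) ≈ 0.2916.
C₀ = D/Vd = 2112/151 ≈ 13.987 μg/mL.
Before the 5th dose, 4 doses have been given. Superposition: Cmin = C₀·(f + f² + … + f^4).
≈ 13.987 × (0.2916 + 0.0850 + 0.0248 + 0.0072) ≈ 13.987 × 0.4086 ≈ 5.715 μg/mL.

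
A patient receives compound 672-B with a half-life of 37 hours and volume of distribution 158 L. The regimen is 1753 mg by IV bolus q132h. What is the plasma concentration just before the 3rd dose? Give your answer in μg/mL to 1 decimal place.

f = (1/2)^(τ/t½) = (1/2)^(132/37) ≈ 0.0843.
C₀ = D/Vd = 1753/158 ≈ 11.095 μg/mL.
Before the 3rd dose, 2 doses have been given. Superposition: Cmin = C₀·(f + f²).
≈ 11.095 × (0.0843 + 0.0071) ≈ 11.095 × 0.0914 ≈ 1.014 μg/mL.

1.0 μg/mL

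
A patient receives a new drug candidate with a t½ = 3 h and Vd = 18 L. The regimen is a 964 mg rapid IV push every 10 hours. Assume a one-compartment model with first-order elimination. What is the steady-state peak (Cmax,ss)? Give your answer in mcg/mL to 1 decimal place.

59.5 mcg/mL

τ/t½ = 10/3 ≈ 3.3333, so fraction remaining f = (1/2)^(10/3) ≈ 0.0992.
At steady state, accumulation factor R = 1/(1 − e^(−kτ)) ≈ 1.1101.
Single-dose peak C₀ = D/Vd = 964/18 ≈ 53.556 mcg/mL.
Cmax,ss = C₀/(1 − f) ≈ 53.556/0.9008 ≈ 59.454 mcg/mL.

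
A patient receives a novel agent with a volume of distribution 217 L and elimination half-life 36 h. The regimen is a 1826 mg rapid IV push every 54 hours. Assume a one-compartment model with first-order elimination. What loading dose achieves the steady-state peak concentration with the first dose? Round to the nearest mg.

f = (1/2)^(54/36) ≈ 0.353553; accumulation ratio R = 1/(1−f) ≈ 1.54692.
Loading dose to hit Cmax,ss on first dose: D_load = D_maint·R ≈ 1826 × 1.54692 ≈ 2824.68 mg.

2825 mg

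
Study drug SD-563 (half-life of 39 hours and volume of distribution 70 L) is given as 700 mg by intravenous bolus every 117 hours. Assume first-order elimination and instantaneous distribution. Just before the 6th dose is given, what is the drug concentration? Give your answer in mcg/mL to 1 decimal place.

f = (1/2)^(τ/t½) = (1/2)^(117/39) ≈ 0.1250.
C₀ = D/Vd = 700/70 ≈ 10.000 mcg/mL.
Before the 6th dose, 5 doses have been given. Superposition: Cmin = C₀·(f + f² + … + f^5).
≈ 10.000 × (0.1250 + 0.0156 + 0.0020 + 0.0002 + 0.0000) ≈ 10.000 × 0.1428 ≈ 1.428 mcg/mL.

1.4 mcg/mL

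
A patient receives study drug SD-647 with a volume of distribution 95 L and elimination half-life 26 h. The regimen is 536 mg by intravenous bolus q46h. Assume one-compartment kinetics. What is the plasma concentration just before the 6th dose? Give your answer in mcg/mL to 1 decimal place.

2.3 mcg/mL

f = (1/2)^(τ/t½) = (1/2)^(46/26) ≈ 0.2934.
C₀ = D/Vd = 536/95 ≈ 5.642 mcg/mL.
Before the 6th dose, 5 doses have been given. Superposition: Cmin = C₀·(f + f² + … + f^5).
≈ 5.642 × (0.2934 + 0.0861 + 0.0253 + 0.0074 + 0.0022) ≈ 5.642 × 0.4144 ≈ 2.338 mcg/mL.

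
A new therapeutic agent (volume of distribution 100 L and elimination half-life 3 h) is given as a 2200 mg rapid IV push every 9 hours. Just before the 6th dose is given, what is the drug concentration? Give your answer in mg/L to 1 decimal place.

f = (1/2)^(τ/t½) = (1/2)^(9/3) ≈ 0.1250.
C₀ = D/Vd = 2200/100 ≈ 22.000 mg/L.
Before the 6th dose, 5 doses have been given. Superposition: Cmin = C₀·(f + f² + … + f^5).
≈ 22.000 × (0.1250 + 0.0156 + 0.0020 + 0.0002 + 0.0000) ≈ 22.000 × 0.1428 ≈ 3.142 mg/L.

3.1 mg/L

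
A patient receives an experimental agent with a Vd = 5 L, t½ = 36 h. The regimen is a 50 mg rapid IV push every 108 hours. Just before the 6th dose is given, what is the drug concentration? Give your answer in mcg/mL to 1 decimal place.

1.4 mcg/mL

f = (1/2)^(τ/t½) = (1/2)^(108/36) ≈ 0.1250.
C₀ = D/Vd = 50/5 ≈ 10.000 mcg/mL.
Before the 6th dose, 5 doses have been given. Superposition: Cmin = C₀·(f + f² + … + f^5).
≈ 10.000 × (0.1250 + 0.0156 + 0.0020 + 0.0002 + 0.0000) ≈ 10.000 × 0.1428 ≈ 1.428 mcg/mL.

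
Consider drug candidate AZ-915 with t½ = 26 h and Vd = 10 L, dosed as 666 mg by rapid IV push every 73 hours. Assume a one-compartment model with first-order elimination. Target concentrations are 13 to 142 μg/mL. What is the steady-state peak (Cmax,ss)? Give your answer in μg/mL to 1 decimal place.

τ/t½ = 73/26 ≈ 2.8077, so fraction remaining f = (1/2)^(73/26) ≈ 0.1428.
Accumulation ratio R = 1/(1 − f) ≈ 1/0.8572 ≈ 1.1666.
Single-dose peak C₀ = D/Vd = 666/10 ≈ 66.600 μg/mL.
Steady-state peak Cmax,ss = C₀·R ≈ 66.600 × 1.1666 ≈ 77.696 μg/mL.
Peak 77.7 μg/mL vs MTC 142 μg/mL: below toxic threshold.

77.7 μg/mL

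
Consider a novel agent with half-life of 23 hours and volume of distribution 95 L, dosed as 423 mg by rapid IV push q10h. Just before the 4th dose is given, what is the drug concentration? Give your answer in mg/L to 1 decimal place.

7.5 mg/L

f = (1/2)^(τ/t½) = (1/2)^(10/23) ≈ 0.7398.
C₀ = D/Vd = 423/95 ≈ 4.453 mg/L.
Before the 4th dose, 3 doses have been given. Superposition: Cmin = C₀·(f + f² + … + f^3).
≈ 4.453 × (0.7398 + 0.5473 + 0.4049) ≈ 4.453 × 1.6920 ≈ 7.534 mg/L.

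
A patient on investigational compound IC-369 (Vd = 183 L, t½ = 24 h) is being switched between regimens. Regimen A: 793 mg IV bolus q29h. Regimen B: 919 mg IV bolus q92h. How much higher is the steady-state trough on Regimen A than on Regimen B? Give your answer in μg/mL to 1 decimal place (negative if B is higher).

Regimen A: f = (1/2)^(29/24) ≈ 0.4328; Cmin,ss = (793/183)·f/(1−f) ≈ 3.307 μg/mL.
Regimen B: f = (1/2)^(92/24) ≈ 0.0702; Cmin,ss = (919/183)·f/(1−f) ≈ 0.379 μg/mL.
Difference ≈ 3.307 − 0.379 ≈ 2.928 μg/mL.

2.9 μg/mL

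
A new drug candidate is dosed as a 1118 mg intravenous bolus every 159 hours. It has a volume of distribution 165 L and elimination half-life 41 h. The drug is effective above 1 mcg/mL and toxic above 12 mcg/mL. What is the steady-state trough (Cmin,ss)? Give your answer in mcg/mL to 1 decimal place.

0.5 mcg/mL

Over one 159-h interval, 159/41 ≈ 3.878 half-lives elapse, leaving f ≈ 0.0680 of each dose.
Accumulation ratio R = 1/(1 − f) ≈ 1/0.9320 ≈ 1.0730.
Each bolus raises the concentration by D/Vd = 1118/165 ≈ 6.776 mcg/mL.
Steady-state peak Cmax,ss = C₀·R ≈ 6.776 × 1.0730 ≈ 7.271 mcg/mL.
One interval later, Cmin,ss = Cmax,ss·e^(−kτ) ≈ 7.271 × 0.0680 ≈ 0.494 mcg/mL.
Trough 0.5 mcg/mL vs MEC 1 mcg/mL: subtherapeutic.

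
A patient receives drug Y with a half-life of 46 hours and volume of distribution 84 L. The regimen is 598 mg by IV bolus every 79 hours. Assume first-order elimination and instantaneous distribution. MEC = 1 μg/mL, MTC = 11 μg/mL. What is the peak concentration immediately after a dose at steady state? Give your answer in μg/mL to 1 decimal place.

Over one 79-h interval, 79/46 ≈ 1.7174 half-lives elapse, leaving f ≈ 0.3041 of each dose.
At steady state, accumulation factor R = 1/(1 − e^(−kτ)) ≈ 1.4370.
Each bolus raises the concentration by D/Vd = 598/84 ≈ 7.119 μg/mL.
Cmax,ss = C₀/(1 − f) ≈ 7.119/0.6959 ≈ 10.230 μg/mL.
Peak 10.2 μg/mL vs MTC 11 μg/mL: below toxic threshold.

10.2 μg/mL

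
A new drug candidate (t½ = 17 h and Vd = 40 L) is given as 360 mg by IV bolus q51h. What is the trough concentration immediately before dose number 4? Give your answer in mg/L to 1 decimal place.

1.3 mg/L

f = (1/2)^(τ/t½) = (1/2)^(51/17) ≈ 0.1250.
C₀ = D/Vd = 360/40 ≈ 9.000 mg/L.
Before the 4th dose, 3 doses have been given. Superposition: Cmin = C₀·(f + f² + … + f^3).
≈ 9.000 × (0.1250 + 0.0156 + 0.0020) ≈ 9.000 × 0.1426 ≈ 1.283 mg/L.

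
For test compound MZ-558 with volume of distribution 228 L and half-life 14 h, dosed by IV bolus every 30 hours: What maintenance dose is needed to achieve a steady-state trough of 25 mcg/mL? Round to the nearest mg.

19473 mg

τ/t½ = 30/14 ≈ 2.1429, so f = (1/2)^(30/14) ≈ 0.226431.
Cmin,ss = (D/Vd)·f/(1−f), so D = Cmin,ss·Vd·(1−f)/f.
D = 25 × 228 × (1−f)/f ≈ 25 × 228 × 3.41636 ≈ 19473.25 mg.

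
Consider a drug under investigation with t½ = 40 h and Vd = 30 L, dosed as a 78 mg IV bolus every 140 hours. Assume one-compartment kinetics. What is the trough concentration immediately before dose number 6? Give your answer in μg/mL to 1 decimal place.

f = (1/2)^(τ/t½) = (1/2)^(140/40) ≈ 0.0884.
C₀ = D/Vd = 78/30 ≈ 2.600 μg/mL.
Before the 6th dose, 5 doses have been given. Superposition: Cmin = C₀·(f + f² + … + f^5).
≈ 2.600 × (0.0884 + 0.0078 + 0.0007 + 0.0001 + 0.0000) ≈ 2.600 × 0.0970 ≈ 0.252 μg/mL.

0.3 μg/mL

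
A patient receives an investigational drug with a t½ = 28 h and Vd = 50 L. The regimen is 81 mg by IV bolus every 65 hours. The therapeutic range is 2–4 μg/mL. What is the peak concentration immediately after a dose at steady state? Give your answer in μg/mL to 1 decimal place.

2.0 μg/mL

Over one 65-h interval, 65/28 ≈ 2.3214 half-lives elapse, leaving f ≈ 0.2001 of each dose.
Accumulation ratio R = 1/(1 − f) ≈ 1/0.7999 ≈ 1.2502.
Each bolus raises the concentration by D/Vd = 81/50 ≈ 1.620 μg/mL.
Cmax,ss = C₀/(1 − f) ≈ 1.620/0.7999 ≈ 2.025 μg/mL.
Peak 2.0 μg/mL vs MTC 4 μg/mL: below toxic threshold.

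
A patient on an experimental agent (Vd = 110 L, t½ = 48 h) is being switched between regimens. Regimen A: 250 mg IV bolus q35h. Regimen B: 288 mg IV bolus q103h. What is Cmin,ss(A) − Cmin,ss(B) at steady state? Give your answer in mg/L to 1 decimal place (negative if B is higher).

Regimen A: f = (1/2)^(35/48) ≈ 0.6033; Cmin,ss = (250/110)·f/(1−f) ≈ 3.456 mg/L.
Regimen B: f = (1/2)^(103/48) ≈ 0.2260; Cmin,ss = (288/110)·f/(1−f) ≈ 0.764 mg/L.
Difference ≈ 3.456 − 0.764 ≈ 2.692 mg/L.

2.7 mg/L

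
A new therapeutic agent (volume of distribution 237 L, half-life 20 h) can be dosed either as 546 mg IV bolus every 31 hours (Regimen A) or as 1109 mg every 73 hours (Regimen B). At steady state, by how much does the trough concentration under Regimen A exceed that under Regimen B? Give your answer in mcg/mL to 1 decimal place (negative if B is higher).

0.8 mcg/mL

Regimen A: f = (1/2)^(31/20) ≈ 0.3415; Cmin,ss = (546/237)·f/(1−f) ≈ 1.195 mcg/mL.
Regimen B: f = (1/2)^(73/20) ≈ 0.0797; Cmin,ss = (1109/237)·f/(1−f) ≈ 0.405 mcg/mL.
Difference ≈ 1.195 − 0.405 ≈ 0.790 mcg/mL.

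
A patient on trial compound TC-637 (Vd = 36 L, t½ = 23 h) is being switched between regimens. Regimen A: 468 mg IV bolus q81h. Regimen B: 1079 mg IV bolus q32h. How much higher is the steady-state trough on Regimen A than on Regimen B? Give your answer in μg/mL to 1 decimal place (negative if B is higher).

-17.2 μg/mL

Regimen A: f = (1/2)^(81/23) ≈ 0.0871; Cmin,ss = (468/36)·f/(1−f) ≈ 1.240 μg/mL.
Regimen B: f = (1/2)^(32/23) ≈ 0.3812; Cmin,ss = (1079/36)·f/(1−f) ≈ 18.464 μg/mL.
Difference ≈ 1.240 − 18.464 ≈ -17.224 μg/mL.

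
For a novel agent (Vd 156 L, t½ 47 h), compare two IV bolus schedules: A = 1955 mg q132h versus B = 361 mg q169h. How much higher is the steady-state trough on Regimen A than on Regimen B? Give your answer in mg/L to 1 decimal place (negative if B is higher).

Regimen A: f = (1/2)^(132/47) ≈ 0.1427; Cmin,ss = (1955/156)·f/(1−f) ≈ 2.086 mg/L.
Regimen B: f = (1/2)^(169/47) ≈ 0.0827; Cmin,ss = (361/156)·f/(1−f) ≈ 0.209 mg/L.
Difference ≈ 2.086 − 0.209 ≈ 1.877 mg/L.

1.9 mg/L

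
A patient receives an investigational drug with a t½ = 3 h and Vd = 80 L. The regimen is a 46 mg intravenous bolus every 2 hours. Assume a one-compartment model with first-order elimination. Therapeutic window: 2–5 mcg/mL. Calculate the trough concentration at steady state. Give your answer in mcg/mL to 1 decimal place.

1.0 mcg/mL

τ/t½ = 2/3 ≈ 0.66667, so fraction remaining f = (1/2)^(2/3) ≈ 0.6300.
Single-dose peak C₀ = D/Vd = 46/80 ≈ 0.575 mcg/mL.
Steady-state trough Cmin,ss = C₀·f/(1−f) ≈ 0.575 × 0.6300/0.3700 ≈ 0.979 mcg/mL.
Trough 1.0 mcg/mL vs MEC 2 mcg/mL: subtherapeutic.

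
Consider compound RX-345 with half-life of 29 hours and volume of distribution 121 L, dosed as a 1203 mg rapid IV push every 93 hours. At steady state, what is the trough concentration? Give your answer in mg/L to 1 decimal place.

τ/t½ = 93/29 ≈ 3.2069, so fraction remaining f = (1/2)^(93/29) ≈ 0.1083.
Each bolus raises the concentration by D/Vd = 1203/121 ≈ 9.942 mg/L.
Steady-state trough Cmin,ss = C₀·f/(1−f) ≈ 9.942 × 0.1083/0.8917 ≈ 1.207 mg/L.

1.2 mg/L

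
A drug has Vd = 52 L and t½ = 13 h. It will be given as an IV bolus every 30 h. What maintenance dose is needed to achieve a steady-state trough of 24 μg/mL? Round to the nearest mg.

4931 mg

τ/t½ = 30/13 ≈ 2.3077, so f = (1/2)^(30/13) ≈ 0.201983.
Cmin,ss = (D/Vd)·f/(1−f), so D = Cmin,ss·Vd·(1−f)/f.
D = 24 × 52 × (1−f)/f ≈ 24 × 52 × 3.95091 ≈ 4930.74 mg.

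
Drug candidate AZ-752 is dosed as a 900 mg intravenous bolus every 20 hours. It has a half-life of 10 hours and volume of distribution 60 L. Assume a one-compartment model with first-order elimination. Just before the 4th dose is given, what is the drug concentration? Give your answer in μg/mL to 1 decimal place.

f = (1/2)^(τ/t½) = (1/2)^(20/10) ≈ 0.2500.
C₀ = D/Vd = 900/60 ≈ 15.000 μg/mL.
Before the 4th dose, 3 doses have been given. Superposition: Cmin = C₀·(f + f² + … + f^3).
≈ 15.000 × (0.2500 + 0.0625 + 0.0156) ≈ 15.000 × 0.3281 ≈ 4.921 μg/mL.

4.9 μg/mL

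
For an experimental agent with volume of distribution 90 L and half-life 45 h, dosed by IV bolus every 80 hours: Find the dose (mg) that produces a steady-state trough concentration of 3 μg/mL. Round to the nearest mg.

τ/t½ = 80/45 ≈ 1.7778, so f = (1/2)^(80/45) ≈ 0.291632.
Cmin,ss = (D/Vd)·f/(1−f), so D = Cmin,ss·Vd·(1−f)/f.
D = 3 × 90 × (1−f)/f ≈ 3 × 90 × 2.42898 ≈ 655.82 mg.

656 mg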